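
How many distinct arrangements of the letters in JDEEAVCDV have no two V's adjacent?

35280

There are 9!/(2!·2!·2!) = 45360 arrangements of JDEEAVCDV in total.
Arrangements with the V's together: treat VV as one letter, giving (8)!/(2!·2!) = 10080.
Hence 45360 − 10080 = 35280.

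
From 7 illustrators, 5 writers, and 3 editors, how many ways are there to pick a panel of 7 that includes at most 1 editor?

3564

Split by how many editors are chosen (0 through 1).
Sum: C(3,0)·C(12,7) + C(3,1)·C(12,6) = 792 + 2772 = 3564.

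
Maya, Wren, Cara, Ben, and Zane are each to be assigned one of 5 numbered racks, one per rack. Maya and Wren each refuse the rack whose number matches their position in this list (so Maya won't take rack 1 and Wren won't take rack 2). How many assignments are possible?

78

Let Aᵢ (for i ∈ {1, 2}) be the placements that put person i in their forbidden rack. Any j of these fix j positions, leaving (5−j)! ways to fill the rest, and there are C(2,j) ways to pick which j.
By inclusion–exclusion, the number of valid placements is Σ_{j=0}^{2} (−1)^j C(2,j)·(5−j)!.
Computing: 120 − 48 + 6 = 78.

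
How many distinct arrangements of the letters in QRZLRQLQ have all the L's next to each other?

420

Treat the 2 copies of L as a single block. The multiset to arrange is then {LL, Q, Q, Q, R, R, Z}, 7 items in all.
That gives (7)!/(3!·2!) = 420 arrangements.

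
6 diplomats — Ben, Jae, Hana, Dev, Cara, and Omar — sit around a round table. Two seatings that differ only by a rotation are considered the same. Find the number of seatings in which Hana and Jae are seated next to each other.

48

Treat {Hana, Jae} as one unit (2 internal orders) and seat the resulting 5 units around the table: (4)! circular arrangements.
So 2 × (4)! = 2 × 24 = 48.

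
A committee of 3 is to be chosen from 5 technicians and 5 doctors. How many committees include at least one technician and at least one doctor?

100

Unrestricted: C(10,3) = 120 ways to pick any 3 of the 10.
Selections missing a whole group: no technicians → C(5,3) = 10; no doctors → C(5,3) = 10.
Both groups omitted at once is impossible, so 120 − 20 = 100.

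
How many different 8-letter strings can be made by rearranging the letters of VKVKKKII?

420

VKVKKKII has 8 letters with I appearing twice, K appearing 4 times, and V appearing twice.
Dividing 8! = 40320 by 4!·2!·2! = 96 for the repeated letters gives 420.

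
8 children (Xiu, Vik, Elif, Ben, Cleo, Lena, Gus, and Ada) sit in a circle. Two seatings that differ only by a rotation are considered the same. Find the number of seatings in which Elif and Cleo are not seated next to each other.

All circular seatings of 8 people number (7)! = 5040.
Seatings with Elif beside Cleo: treat them as a block with 2 internal orders, giving 2 × (6)! = 1440.
Subtracting, 5040 − 1440 = 3600.

3600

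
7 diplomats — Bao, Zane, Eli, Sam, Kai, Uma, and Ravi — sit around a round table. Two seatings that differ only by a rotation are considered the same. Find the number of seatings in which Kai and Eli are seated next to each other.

Glue Kai and Eli into a block (2 internal orders). Seating 6 units around a circle gives (5)! arrangements.
So 2 × (5)! = 2 × 120 = 240.

240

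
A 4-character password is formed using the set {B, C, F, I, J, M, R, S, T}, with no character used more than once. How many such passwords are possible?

3024

With no repetition, fill the 4 characters in order: 9 choices, then 8, down to 6.
That product is 9 × 8 × 7 × 6 = 3024.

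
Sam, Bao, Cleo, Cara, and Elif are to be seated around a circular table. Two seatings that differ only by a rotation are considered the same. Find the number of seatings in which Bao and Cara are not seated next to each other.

12

Without the restriction there are (4)! = 24 seatings.
Those with Bao next to Cara: fuse the pair into one unit and seat 4 units around a circle — 2·(3)! = 12.
Subtracting, 24 − 12 = 12.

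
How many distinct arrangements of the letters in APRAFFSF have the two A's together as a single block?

Treat the 2 copies of A as a single block. The multiset to arrange is then {AA, F, F, F, P, R, S}, 7 items in all.
That gives (7)!/(3!) = 840 arrangements.

840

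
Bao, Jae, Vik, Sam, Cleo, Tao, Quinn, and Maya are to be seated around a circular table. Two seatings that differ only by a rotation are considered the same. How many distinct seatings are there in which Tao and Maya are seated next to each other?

Treat {Tao, Maya} as one unit (2 internal orders) and seat the resulting 7 units around the table: (6)! circular arrangements.
So 2 × (6)! = 2 × 720 = 1440.

1440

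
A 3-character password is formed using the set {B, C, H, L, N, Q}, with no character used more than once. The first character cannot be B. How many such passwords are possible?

100

The first character has 6−1 = 5 choices (anything except B).
The remaining 2 characters are filled from the other 5 symbols without repetition: 5 × 4 = 20.
Total: 5 × 20 = 100.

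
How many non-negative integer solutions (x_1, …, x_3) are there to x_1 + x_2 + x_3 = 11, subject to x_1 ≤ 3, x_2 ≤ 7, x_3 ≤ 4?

Ignoring the caps, the number of non-negative solutions to x_1+…+x_3 = 11 is C(13,2) = 78.
Subtract solutions that violate a single cap (substitute x_i' = x_i − (cap_i+1)): x_1 ≥ 4 gives C(9,2) = 36; x_2 ≥ 8 gives C(5,2) = 10; x_3 ≥ 5 gives C(8,2) = 28. Together 74.
Add back pairs where two caps are both exceeded: 0 + 6 + 0 = 6.
By inclusion–exclusion the count is 78 − 74 + 6 = 10.

10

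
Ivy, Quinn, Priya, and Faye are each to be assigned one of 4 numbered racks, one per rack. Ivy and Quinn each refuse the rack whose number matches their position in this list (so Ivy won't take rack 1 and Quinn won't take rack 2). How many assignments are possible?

14

Let Aᵢ (for i ∈ {1, 2}) be the placements that put person i in their forbidden rack. Any j of these fix j positions, leaving (4−j)! ways to fill the rest, and there are C(2,j) ways to pick which j.
By inclusion–exclusion, the number of valid placements is Σ_{j=0}^{2} (−1)^j C(2,j)·(4−j)!.
Computing: 24 − 12 + 2 = 14.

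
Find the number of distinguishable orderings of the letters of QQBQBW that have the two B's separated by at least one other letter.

There are 6!/(3!·2!) = 60 arrangements of QQBQBW in total.
Arrangements with the B's together: treat BB as one letter, giving (5)!/(3!) = 20.
Subtracting, 60 − 20 = 40 arrangements keep the B's apart.

40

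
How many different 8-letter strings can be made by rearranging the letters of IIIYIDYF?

The 8 letters of IIIYIDYF have repeats: I appearing 4 times and Y appearing twice.
Dividing 8! = 40320 by 4!·2! = 48 for the repeated letters gives 840.

840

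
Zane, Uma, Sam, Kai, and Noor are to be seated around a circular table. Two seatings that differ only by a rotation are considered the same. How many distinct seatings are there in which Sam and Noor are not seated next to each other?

Without the restriction there are (4)! = 24 seatings.
Seatings with Sam beside Noor: treat them as a block with 2 internal orders, giving 2 × (3)! = 12.
Subtracting, 24 − 12 = 12.

12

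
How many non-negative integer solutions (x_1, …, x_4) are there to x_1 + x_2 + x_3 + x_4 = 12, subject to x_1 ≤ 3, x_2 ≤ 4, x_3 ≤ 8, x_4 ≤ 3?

Ignoring the caps, the number of non-negative solutions to x_1+…+x_4 = 12 is C(15,3) = 455.
Subtract solutions that violate a single cap (substitute x_i' = x_i − (cap_i+1)): x_1 ≥ 4 gives C(11,3) = 165; x_2 ≥ 5 gives C(10,3) = 120; x_3 ≥ 9 gives C(6,3) = 20; x_4 ≥ 4 gives C(11,3) = 165. Together 470.
Add back pairs where two caps are both exceeded: 20 + 0 + 35 + 0 + 20 + 0 = 75.
By inclusion–exclusion the count is 455 − 470 + 75 = 60.

60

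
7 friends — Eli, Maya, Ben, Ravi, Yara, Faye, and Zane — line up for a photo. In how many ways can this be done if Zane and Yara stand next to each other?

1440

Treat {Zane, Yara} as a single unit. There are 6 units to order, and the pair itself can be ordered 2 ways.
That gives 2 × 6! = 2 × 720 = 1440.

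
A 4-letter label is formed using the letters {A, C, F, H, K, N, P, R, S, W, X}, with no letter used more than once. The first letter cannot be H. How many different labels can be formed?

The first letter has 11−1 = 10 choices (anything except H).
The remaining 3 letters are filled from the other 10 symbols without repetition: 10 × 9 × 8 = 720.
Total: 10 × 720 = 7200.

7200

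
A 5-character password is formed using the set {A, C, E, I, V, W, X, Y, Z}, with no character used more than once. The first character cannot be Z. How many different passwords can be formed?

The first character has 9−1 = 8 choices (anything except Z).
The remaining 4 characters are filled from the other 8 symbols without repetition: 8 × 7 × 6 × 5 = 1680.
Total: 8 × 1680 = 13440.

13440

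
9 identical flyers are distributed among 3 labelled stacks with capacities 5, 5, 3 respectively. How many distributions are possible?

By stars and bars, unrestricted non-negative solutions to x_1+…+x_3 = 9 number C(9+2,2) = 55.
Subtract solutions that violate a single cap (substitute x_i' = x_i − (cap_i+1)): x_1 ≥ 6 gives C(5,2) = 10; x_2 ≥ 6 gives C(5,2) = 10; x_3 ≥ 4 gives C(7,2) = 21. Together 41.
No two caps can be exceeded simultaneously, so the pair terms are all 0.
By inclusion–exclusion the count is 55 − 41 + 0 = 14.

14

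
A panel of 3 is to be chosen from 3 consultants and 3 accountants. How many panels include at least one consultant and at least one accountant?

Total 3-person selections from all 6: C(6,3) = 20.
Selections missing a whole group: no consultants → C(3,3) = 1; no accountants → C(3,3) = 1.
Both groups omitted at once is impossible, so 20 − 2 = 18.

18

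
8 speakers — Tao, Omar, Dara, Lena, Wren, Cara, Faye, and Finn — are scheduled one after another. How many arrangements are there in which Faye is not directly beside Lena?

Of the 8! = 40320 arrangements, those with Faye and Lena adjacent number 2 × 7! = 10080 (treat the pair as a block with 2 internal orders).
Complementary counting: 40320 − 10080 = 30240.

30240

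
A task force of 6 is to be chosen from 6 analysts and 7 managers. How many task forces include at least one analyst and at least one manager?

With no constraint there are C(13,6) = 1716 possible selections.
Subtract selections that omit an entire group: no analysts → C(7,6) = 7; no managers → C(6,6) = 1.
Both groups omitted at once is impossible, so 1716 − 8 = 1708.

1708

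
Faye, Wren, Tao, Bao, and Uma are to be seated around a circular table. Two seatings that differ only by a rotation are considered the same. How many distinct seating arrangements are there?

Around a circle, 5 distinct people have 5!/5 = (4)! = 24 rotationally distinct seatings.

24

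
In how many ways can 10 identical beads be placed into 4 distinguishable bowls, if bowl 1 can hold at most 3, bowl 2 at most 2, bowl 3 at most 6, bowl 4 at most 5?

Without the upper bounds there are C(13,3) = 286 ways to split 10 among 4 bowls.
Subtract solutions that violate a single cap (substitute x_i' = x_i − (cap_i+1)): x_1 ≥ 4 gives C(9,3) = 84; x_2 ≥ 3 gives C(10,3) = 120; x_3 ≥ 7 gives C(6,3) = 20; x_4 ≥ 6 gives C(7,3) = 35. Together 259.
Add back pairs where two caps are both exceeded: 20 + 0 + 1 + 1 + 4 + 0 = 26.
By inclusion–exclusion the count is 286 − 259 + 26 = 53.

53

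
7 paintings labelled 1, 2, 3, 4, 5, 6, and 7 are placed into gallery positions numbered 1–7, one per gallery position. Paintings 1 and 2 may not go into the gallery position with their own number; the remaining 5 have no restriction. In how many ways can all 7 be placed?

Let Aᵢ (for i ∈ {1, 2}) be the placements that put painting i in its forbidden gallery position. Any j of these fix j positions, leaving (7−j)! ways to fill the rest, and there are C(2,j) ways to pick which j.
By inclusion–exclusion, the number of valid placements is Σ_{j=0}^{2} (−1)^j C(2,j)·(7−j)!.
Computing: 5040 − 1440 + 120 = 3720.

3720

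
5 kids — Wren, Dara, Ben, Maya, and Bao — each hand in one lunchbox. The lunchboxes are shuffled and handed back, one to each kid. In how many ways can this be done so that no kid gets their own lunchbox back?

Let Aᵢ be the assignments in which kid i gets their own lunchbox. We want the size of the complement of A₁∪…∪A_5.
By inclusion–exclusion this is Σ_{j=0}^{5} (−1)^j C(5,j)·(5−j)!.
Computing: 120 − 120 + 60 − 20 + 5 − 1 = 44.

44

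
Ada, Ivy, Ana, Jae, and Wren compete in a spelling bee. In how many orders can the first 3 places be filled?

60

This is an ordered selection of 3 from 5: P(5,3).
That gives 5 × 4 × 3 = 60.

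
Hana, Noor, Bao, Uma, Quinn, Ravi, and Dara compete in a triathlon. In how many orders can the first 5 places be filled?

2520

There are 7 choices for 1st place, 6 for 2nd, and so on down to 3 for position 5.
That gives 7 × 6 × 5 × 4 × 3 = 2520.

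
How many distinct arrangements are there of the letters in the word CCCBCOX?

210

The 7 letters of CCCBCOX have repeats: C appearing 4 times.
So there are 7! / (4!) = 210 distinguishable arrangements.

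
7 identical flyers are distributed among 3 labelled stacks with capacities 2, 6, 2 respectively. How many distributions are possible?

8

Without the upper bounds there are C(9,2) = 36 ways to split 7 among 3 stacks.
Subtract solutions that violate a single cap (substitute x_i' = x_i − (cap_i+1)): x_1 ≥ 3 gives C(6,2) = 15; x_2 ≥ 7 gives C(2,2) = 1; x_3 ≥ 3 gives C(6,2) = 15. Together 31.
Add back pairs where two caps are both exceeded: 0 + 3 + 0 = 3.
By inclusion–exclusion the count is 36 − 31 + 3 = 8.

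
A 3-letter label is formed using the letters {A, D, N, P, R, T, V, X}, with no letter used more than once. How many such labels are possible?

This is a permutation of 3 out of 8: P(8,3) = 8!/5!.
8 × 7 × 6 = 336.

336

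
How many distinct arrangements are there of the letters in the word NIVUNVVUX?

15120

The 9 letters of NIVUNVVUX have repeats: N appearing twice, U appearing twice, and V appearing 3 times.
Dividing 9! = 362880 by 3!·2!·2! = 24 for the repeated letters gives 15120.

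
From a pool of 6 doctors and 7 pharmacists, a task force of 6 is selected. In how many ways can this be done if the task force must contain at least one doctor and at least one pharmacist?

Total 6-person selections from all 13: C(13,6) = 1716.
Selections missing a whole group: no doctors → C(7,6) = 7; no pharmacists → C(6,6) = 1.
Both groups omitted at once is impossible, so 1716 − 8 = 1708.

1708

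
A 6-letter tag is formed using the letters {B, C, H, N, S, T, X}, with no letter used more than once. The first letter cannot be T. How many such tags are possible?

4320

The first letter has 7−1 = 6 choices (anything except T).
The remaining 5 letters are filled from the other 6 symbols without repetition: 6 × 5 × 4 × 3 × 2 = 720.
Total: 6 × 720 = 4320.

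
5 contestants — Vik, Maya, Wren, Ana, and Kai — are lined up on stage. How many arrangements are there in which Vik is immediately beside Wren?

Glue Vik and Wren into one block (2 internal orders), leaving 4 units to arrange in a row.
So the count is 2·(4)! = 48.

48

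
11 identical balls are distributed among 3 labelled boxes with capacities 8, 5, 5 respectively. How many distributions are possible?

30

Ignoring the caps, the number of non-negative solutions to x_1+…+x_3 = 11 is C(13,2) = 78.
Subtract solutions that violate a single cap (substitute x_i' = x_i − (cap_i+1)): x_1 ≥ 9 gives C(4,2) = 6; x_2 ≥ 6 gives C(7,2) = 21; x_3 ≥ 6 gives C(7,2) = 21. Together 48.
No two caps can be exceeded simultaneously, so the pair terms are all 0.
By inclusion–exclusion the count is 78 − 48 + 0 = 30.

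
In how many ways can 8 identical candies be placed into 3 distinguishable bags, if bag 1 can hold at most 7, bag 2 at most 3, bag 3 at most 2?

11

Without the upper bounds there are C(10,2) = 45 ways to split 8 among 3 bags.
Subtract solutions that violate a single cap (substitute x_i' = x_i − (cap_i+1)): x_1 ≥ 8 gives C(2,2) = 1; x_2 ≥ 4 gives C(6,2) = 15; x_3 ≥ 3 gives C(7,2) = 21. Together 37.
Add back pairs where two caps are both exceeded: 0 + 0 + 3 = 3.
By inclusion–exclusion the count is 45 − 37 + 3 = 11.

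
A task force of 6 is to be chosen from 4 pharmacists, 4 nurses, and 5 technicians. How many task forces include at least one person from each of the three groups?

1520

Unrestricted: C(13,6) = 1716 ways to pick any 6 of the 13.
Subtract selections that omit an entire group: no pharmacists → C(9,6) = 84; no nurses → C(9,6) = 84; no technicians → C(8,6) = 28.
Add back selections omitting two groups (i.e. drawn from a single group): C(4,6) + C(4,6) + C(5,6) = 0.
By inclusion–exclusion: 1716 − 196 + 0 = 1520.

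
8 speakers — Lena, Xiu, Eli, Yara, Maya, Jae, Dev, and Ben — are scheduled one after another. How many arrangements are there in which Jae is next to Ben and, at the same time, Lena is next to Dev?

2880

Treat {Jae,Ben} as one block (2 orders) and {Lena,Dev} as another (2 orders).
That leaves 6 units to arrange: 2 × 2 × 6! = 4 × 720 = 2880.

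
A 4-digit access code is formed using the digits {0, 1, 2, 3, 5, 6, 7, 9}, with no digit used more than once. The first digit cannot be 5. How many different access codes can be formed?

1470

The first digit has 8−1 = 7 choices (anything except 5).
The remaining 3 digits are filled from the other 7 symbols without repetition: 7 × 6 × 5 = 210.
Total: 7 × 210 = 1470.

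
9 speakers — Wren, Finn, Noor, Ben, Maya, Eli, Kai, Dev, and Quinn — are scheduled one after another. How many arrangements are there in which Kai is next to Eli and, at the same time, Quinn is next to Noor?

Treat {Kai,Eli} as one block (2 orders) and {Quinn,Noor} as another (2 orders).
That leaves 7 units to arrange: 2 × 2 × 7! = 4 × 5040 = 20160.

20160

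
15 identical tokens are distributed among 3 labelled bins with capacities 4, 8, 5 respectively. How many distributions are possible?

Without the upper bounds there are C(17,2) = 136 ways to split 15 among 3 bins.
Subtract solutions that violate a single cap (substitute x_i' = x_i − (cap_i+1)): x_1 ≥ 5 gives C(12,2) = 66; x_2 ≥ 9 gives C(8,2) = 28; x_3 ≥ 6 gives C(11,2) = 55. Together 149.
Add back pairs where two caps are both exceeded: 3 + 15 + 1 = 19.
By inclusion–exclusion the count is 136 − 149 + 19 = 6.

6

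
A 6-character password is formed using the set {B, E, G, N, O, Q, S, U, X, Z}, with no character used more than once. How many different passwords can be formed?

151200

With no repetition, fill the 6 characters in order: 10 choices, then 9, down to 5.
10 × 9 × 8 × 7 × 6 × 5 = 151200.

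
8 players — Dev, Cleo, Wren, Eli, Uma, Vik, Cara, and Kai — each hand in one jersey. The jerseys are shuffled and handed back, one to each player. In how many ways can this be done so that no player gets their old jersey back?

14833

This is the derangement count D_8: permutations of 8 items with no fixed point.
By inclusion–exclusion this is Σ_{j=0}^{8} (−1)^j C(8,j)·(8−j)!.
Computing: 40320 − 40320 + 20160 − 6720 + 1680 − 336 + 56 − 8 + 1 = 14833.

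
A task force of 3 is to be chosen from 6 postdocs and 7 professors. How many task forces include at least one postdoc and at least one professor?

With no constraint there are C(13,3) = 286 possible selections.
Subtract selections that omit an entire group: no postdocs → C(7,3) = 35; no professors → C(6,3) = 20.
Both groups omitted at once is impossible, so 286 − 55 = 231.

231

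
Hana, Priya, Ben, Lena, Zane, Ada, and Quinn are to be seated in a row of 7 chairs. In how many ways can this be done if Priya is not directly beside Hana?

3600

Of the 7! = 5040 arrangements, those with Priya and Hana adjacent number 2 × 6! = 1440 (treat the pair as a block with 2 internal orders).
So 5040 − 1440 = 3600 arrangements keep them apart.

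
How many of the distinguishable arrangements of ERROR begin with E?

4

Fix E in the first position and arrange the remaining 4 letters.
Those 4 letters have R appearing 3 times, giving (4)!/(3!) = 4.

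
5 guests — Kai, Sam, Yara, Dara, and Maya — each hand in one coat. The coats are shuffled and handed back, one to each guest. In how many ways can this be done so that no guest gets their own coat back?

44

Let Aᵢ be the assignments in which guest i gets their own coat. We want the size of the complement of A₁∪…∪A_5.
By inclusion–exclusion this is Σ_{j=0}^{5} (−1)^j C(5,j)·(5−j)!.
Computing: 120 − 120 + 60 − 20 + 5 − 1 = 44.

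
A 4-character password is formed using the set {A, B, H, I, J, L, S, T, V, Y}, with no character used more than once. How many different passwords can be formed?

With no repetition, fill the 4 characters in order: 10 choices, then 9, down to 7.
10 × 9 × 8 × 7 = 5040.

5040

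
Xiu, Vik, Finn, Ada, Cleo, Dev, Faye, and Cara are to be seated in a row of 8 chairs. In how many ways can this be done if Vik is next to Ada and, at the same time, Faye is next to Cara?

Treat {Vik,Ada} as one block (2 orders) and {Faye,Cara} as another (2 orders).
That leaves 6 units to arrange: 2 × 2 × 6! = 4 × 720 = 2880.

2880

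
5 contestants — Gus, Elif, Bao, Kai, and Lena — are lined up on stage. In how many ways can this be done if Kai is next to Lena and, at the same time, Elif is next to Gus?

24

Treat {Kai,Lena} as one block (2 orders) and {Elif,Gus} as another (2 orders).
That leaves 3 units to arrange: 2 × 2 × 3! = 4 × 6 = 24.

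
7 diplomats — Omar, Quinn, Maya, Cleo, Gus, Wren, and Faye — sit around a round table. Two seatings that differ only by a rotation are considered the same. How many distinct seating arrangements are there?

720

Seat Omar anywhere (absorbing the rotational symmetry), then permute the other 6: (6)! = 720.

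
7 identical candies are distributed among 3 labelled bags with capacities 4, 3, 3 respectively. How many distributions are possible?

Ignoring the caps, the number of non-negative solutions to x_1+…+x_3 = 7 is C(9,2) = 36.
Subtract solutions that violate a single cap (substitute x_i' = x_i − (cap_i+1)): x_1 ≥ 5 gives C(4,2) = 6; x_2 ≥ 4 gives C(5,2) = 10; x_3 ≥ 4 gives C(5,2) = 10. Together 26.
No two caps can be exceeded simultaneously, so the pair terms are all 0.
By inclusion–exclusion the count is 36 − 26 + 0 = 10.

10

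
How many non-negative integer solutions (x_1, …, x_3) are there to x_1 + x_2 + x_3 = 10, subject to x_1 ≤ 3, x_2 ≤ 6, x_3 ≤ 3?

Ignoring the caps, the number of non-negative solutions to x_1+…+x_3 = 10 is C(12,2) = 66.
Subtract solutions that violate a single cap (substitute x_i' = x_i − (cap_i+1)): x_1 ≥ 4 gives C(8,2) = 28; x_2 ≥ 7 gives C(5,2) = 10; x_3 ≥ 4 gives C(8,2) = 28. Together 66.
Add back pairs where two caps are both exceeded: 0 + 6 + 0 = 6.
By inclusion–exclusion the count is 66 − 66 + 6 = 6.

6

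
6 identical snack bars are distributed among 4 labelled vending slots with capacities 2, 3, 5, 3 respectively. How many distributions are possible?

By stars and bars, unrestricted non-negative solutions to x_1+…+x_4 = 6 number C(6+3,3) = 84.
Subtract solutions that violate a single cap (substitute x_i' = x_i − (cap_i+1)): x_1 ≥ 3 gives C(6,3) = 20; x_2 ≥ 4 gives C(5,3) = 10; x_3 ≥ 6 gives C(3,3) = 1; x_4 ≥ 4 gives C(5,3) = 10. Together 41.
No two caps can be exceeded simultaneously, so the pair terms are all 0.
By inclusion–exclusion the count is 84 − 41 + 0 = 43.

43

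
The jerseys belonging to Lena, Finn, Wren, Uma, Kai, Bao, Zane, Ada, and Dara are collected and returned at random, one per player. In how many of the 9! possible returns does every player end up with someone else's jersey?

Let Aᵢ be the assignments in which player i gets their old jersey. We want the size of the complement of A₁∪…∪A_9.
By inclusion–exclusion this is Σ_{j=0}^{9} (−1)^j C(9,j)·(9−j)!.
Computing: 362880 − 362880 + 181440 − 60480 + 15120 − 3024 + 504 − 72 + 9 − 1 = 133496.

133496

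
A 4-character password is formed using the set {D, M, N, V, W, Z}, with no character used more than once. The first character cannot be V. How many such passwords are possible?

300

The first character has 6−1 = 5 choices (anything except V).
The remaining 3 characters are filled from the other 5 symbols without repetition: 5 × 4 × 3 = 60.
Total: 5 × 60 = 300.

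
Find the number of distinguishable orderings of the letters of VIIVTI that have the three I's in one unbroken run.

Treat the 3 copies of I as a single block. The multiset to arrange is then {III, T, V, V}, 4 items in all.
That gives (4)!/(2!) = 12 arrangements.

12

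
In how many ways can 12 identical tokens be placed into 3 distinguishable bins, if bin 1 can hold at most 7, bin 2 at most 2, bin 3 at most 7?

By stars and bars, unrestricted non-negative solutions to x_1+…+x_3 = 12 number C(12+2,2) = 91.
Subtract solutions that violate a single cap (substitute x_i' = x_i − (cap_i+1)): x_1 ≥ 8 gives C(6,2) = 15; x_2 ≥ 3 gives C(11,2) = 55; x_3 ≥ 8 gives C(6,2) = 15. Together 85.
Add back pairs where two caps are both exceeded: 3 + 0 + 3 = 6.
By inclusion–exclusion the count is 91 − 85 + 6 = 12.

12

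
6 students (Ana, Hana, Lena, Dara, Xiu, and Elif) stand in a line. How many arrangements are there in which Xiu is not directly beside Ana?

There are 6! = 720 arrangements in all. If Xiu and Ana are adjacent, merging them into one block gives 2·(5)! = 240 arrangements.
So 720 − 240 = 480 arrangements keep them apart.

480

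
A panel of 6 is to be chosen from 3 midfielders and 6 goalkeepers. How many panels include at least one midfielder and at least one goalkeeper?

Total 6-person selections from all 9: C(9,6) = 84.
Selections missing a whole group: no midfielders → C(6,6) = 1; no goalkeepers → C(3,6) = 0.
Both groups omitted at once is impossible, so 84 − 1 = 83.

83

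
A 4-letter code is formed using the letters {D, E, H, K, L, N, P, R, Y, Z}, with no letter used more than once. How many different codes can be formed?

5040

This is a permutation of 4 out of 10: P(10,4) = 10!/6!.
That product is 10 × 9 × 8 × 7 = 5040.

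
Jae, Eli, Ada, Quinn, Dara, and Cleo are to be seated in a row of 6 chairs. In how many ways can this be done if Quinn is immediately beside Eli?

Place the 4 others and the Quinn-Eli pair as 5 objects in a line; the pair has 2 internal arrangements.
So the count is 2·(5)! = 240.

240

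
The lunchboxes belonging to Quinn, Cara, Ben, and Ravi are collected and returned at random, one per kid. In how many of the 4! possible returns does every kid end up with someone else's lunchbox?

9

Let Aᵢ be the assignments in which kid i gets their own lunchbox. We want the size of the complement of A₁∪…∪A_4.
By inclusion–exclusion this is Σ_{j=0}^{4} (−1)^j C(4,j)·(4−j)!.
Computing: 24 − 24 + 12 − 4 + 1 = 9.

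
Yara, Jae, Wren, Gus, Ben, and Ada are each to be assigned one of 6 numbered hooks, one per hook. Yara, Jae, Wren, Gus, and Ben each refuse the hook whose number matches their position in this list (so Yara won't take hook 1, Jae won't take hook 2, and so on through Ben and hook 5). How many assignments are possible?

309

Let Aᵢ (for 1 ≤ i ≤ 5) be the placements that put person i in their forbidden hook. Any j of these fix j positions, leaving (6−j)! ways to fill the rest, and there are C(5,j) ways to pick which j.
By inclusion–exclusion, the number of valid placements is Σ_{j=0}^{5} (−1)^j C(5,j)·(6−j)!.
Computing: 720 − 600 + 240 − 60 + 10 − 1 = 309.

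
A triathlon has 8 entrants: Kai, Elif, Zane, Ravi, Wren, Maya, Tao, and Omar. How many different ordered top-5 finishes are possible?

This is an ordered selection of 5 from 8: P(8,5).
That gives 8 × 7 × 6 × 5 × 4 = 6720.

6720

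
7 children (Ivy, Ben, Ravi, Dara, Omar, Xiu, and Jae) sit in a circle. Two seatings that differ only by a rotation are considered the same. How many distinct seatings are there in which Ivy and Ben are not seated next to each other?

480

All circular seatings of 7 people number (6)! = 720.
Those with Ivy next to Ben: fuse the pair into one unit and seat 6 units around a circle — 2·(5)! = 240.
Subtracting, 720 − 240 = 480.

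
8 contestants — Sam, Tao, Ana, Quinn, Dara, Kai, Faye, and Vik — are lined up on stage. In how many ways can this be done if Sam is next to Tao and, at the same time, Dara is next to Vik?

2880

Treat {Sam,Tao} as one block (2 orders) and {Dara,Vik} as another (2 orders).
That leaves 6 units to arrange: 2 × 2 × 6! = 4 × 720 = 2880.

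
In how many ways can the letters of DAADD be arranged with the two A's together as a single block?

Treat the 2 copies of A as a single block. The multiset to arrange is then {AA, D, D, D}, 4 items in all.
That gives (4)!/(3!) = 4 arrangements.

4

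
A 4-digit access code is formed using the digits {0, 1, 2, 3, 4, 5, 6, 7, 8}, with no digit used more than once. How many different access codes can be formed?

3024

Choose and order 4 of the 9 symbols: the first digit has 9 options, the next 8, then 7, 6.
That product is 9 × 8 × 7 × 6 = 3024.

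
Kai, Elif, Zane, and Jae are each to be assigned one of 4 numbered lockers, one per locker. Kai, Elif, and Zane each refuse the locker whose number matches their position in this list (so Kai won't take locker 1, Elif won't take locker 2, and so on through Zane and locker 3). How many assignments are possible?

11

Let Aᵢ (for i ∈ {1, 2, 3}) be the placements that put person i in their forbidden locker. Any j of these fix j positions, leaving (4−j)! ways to fill the rest, and there are C(3,j) ways to pick which j.
By inclusion–exclusion, the number of valid placements is Σ_{j=0}^{3} (−1)^j C(3,j)·(4−j)!.
Computing: 24 − 18 + 6 − 1 = 11.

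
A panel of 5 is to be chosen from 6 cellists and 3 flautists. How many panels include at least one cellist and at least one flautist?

Unrestricted: C(9,5) = 126 ways to pick any 5 of the 9.
Subtract selections that omit an entire group: no cellists → C(3,5) = 0; no flautists → C(6,5) = 6.
Both groups omitted at once is impossible, so 126 − 6 = 120.

120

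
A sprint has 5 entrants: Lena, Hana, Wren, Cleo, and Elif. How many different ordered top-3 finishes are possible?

60

There are 5 choices for 1st place, 4 for 2nd, and 3 for 3rd.
That gives 5 × 4 × 3 = 60.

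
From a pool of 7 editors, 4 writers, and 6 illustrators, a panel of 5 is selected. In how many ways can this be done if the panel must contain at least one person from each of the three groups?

4214

Unrestricted: C(17,5) = 6188 ways to pick any 5 of the 17.
Subtract selections that omit an entire group: no editors → C(10,5) = 252; no writers → C(13,5) = 1287; no illustrators → C(11,5) = 462.
Add back selections omitting two groups (i.e. drawn from a single group): C(7,5) + C(4,5) + C(6,5) = 27.
By inclusion–exclusion: 6188 − 2001 + 27 = 4214.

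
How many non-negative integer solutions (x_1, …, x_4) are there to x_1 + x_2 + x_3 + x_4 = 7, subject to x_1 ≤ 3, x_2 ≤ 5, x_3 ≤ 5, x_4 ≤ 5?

By stars and bars, unrestricted non-negative solutions to x_1+…+x_4 = 7 number C(7+3,3) = 120.
Subtract solutions that violate a single cap (substitute x_i' = x_i − (cap_i+1)): x_1 ≥ 4 gives C(6,3) = 20; x_2 ≥ 6 gives C(4,3) = 4; x_3 ≥ 6 gives C(4,3) = 4; x_4 ≥ 6 gives C(4,3) = 4. Together 32.
No two caps can be exceeded simultaneously, so the pair terms are all 0.
By inclusion–exclusion the count is 120 − 32 + 0 = 88.

88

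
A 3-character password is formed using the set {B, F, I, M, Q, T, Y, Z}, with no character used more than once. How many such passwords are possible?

336

This is a permutation of 3 out of 8: P(8,3) = 8!/5!.
8 × 7 × 6 = 336.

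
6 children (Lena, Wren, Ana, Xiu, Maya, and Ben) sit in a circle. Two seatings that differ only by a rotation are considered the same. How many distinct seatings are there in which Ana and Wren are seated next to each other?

48

Treat {Ana, Wren} as one unit (2 internal orders) and seat the resulting 5 units around the table: (4)! circular arrangements.
So 2 × (4)! = 2 × 24 = 48.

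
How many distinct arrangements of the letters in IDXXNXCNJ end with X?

Fix X in the last position and arrange the remaining 8 letters.
Those 8 letters have N appearing twice and X appearing twice, giving (8)!/(2!·2!) = 10080.

10080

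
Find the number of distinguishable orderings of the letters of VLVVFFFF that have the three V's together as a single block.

Treat the 3 copies of V as a single block. The multiset to arrange is then {VVV, F, F, F, F, L}, 6 items in all.
That gives (6)!/(4!) = 30 arrangements.

30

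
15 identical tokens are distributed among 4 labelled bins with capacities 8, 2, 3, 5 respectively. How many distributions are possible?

19

Ignoring the caps, the number of non-negative solutions to x_1+…+x_4 = 15 is C(18,3) = 816.
Subtract solutions that violate a single cap (substitute x_i' = x_i − (cap_i+1)): x_1 ≥ 9 gives C(9,3) = 84; x_2 ≥ 3 gives C(15,3) = 455; x_3 ≥ 4 gives C(14,3) = 364; x_4 ≥ 6 gives C(12,3) = 220. Together 1123.
Add back pairs where two caps are both exceeded: 20 + 10 + 1 + 165 + 84 + 56 = 336.
Subtract triples: 0 + 0 + 0 + 10 = 10.
By inclusion–exclusion the count is 816 − 1123 + 336 − 10 = 19.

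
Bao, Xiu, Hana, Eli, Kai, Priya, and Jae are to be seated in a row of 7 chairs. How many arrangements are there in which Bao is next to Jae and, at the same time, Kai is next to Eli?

480

Treat {Bao,Jae} as one block (2 orders) and {Kai,Eli} as another (2 orders).
That leaves 5 units to arrange: 2 × 2 × 5! = 4 × 120 = 480.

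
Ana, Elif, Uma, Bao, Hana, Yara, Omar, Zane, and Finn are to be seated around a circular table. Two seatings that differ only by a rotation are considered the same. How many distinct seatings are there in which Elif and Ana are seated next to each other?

10080

Treat {Elif, Ana} as one unit (2 internal orders) and seat the resulting 8 units around the table: (7)! circular arrangements.
So 2 × (7)! = 2 × 5040 = 10080.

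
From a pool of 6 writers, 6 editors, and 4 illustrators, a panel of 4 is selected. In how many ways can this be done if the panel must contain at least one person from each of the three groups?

936

Total 4-person selections from all 16: C(16,4) = 1820.
Selections missing a whole group: no writers → C(10,4) = 210; no editors → C(10,4) = 210; no illustrators → C(12,4) = 495.
Add back selections omitting two groups (i.e. drawn from a single group): C(6,4) + C(6,4) + C(4,4) = 31.
By inclusion–exclusion: 1820 − 915 + 31 = 936.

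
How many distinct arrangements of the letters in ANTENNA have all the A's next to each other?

120

Treat the 2 copies of A as a single block. The multiset to arrange is then {AA, E, N, N, N, T}, 6 items in all.
That gives (6)!/(3!) = 120 arrangements.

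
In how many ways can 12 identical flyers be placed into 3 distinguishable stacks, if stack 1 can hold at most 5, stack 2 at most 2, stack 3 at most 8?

9

By stars and bars, unrestricted non-negative solutions to x_1+…+x_3 = 12 number C(12+2,2) = 91.
Subtract solutions that violate a single cap (substitute x_i' = x_i − (cap_i+1)): x_1 ≥ 6 gives C(8,2) = 28; x_2 ≥ 3 gives C(11,2) = 55; x_3 ≥ 9 gives C(5,2) = 10. Together 93.
Add back pairs where two caps are both exceeded: 10 + 0 + 1 = 11.
By inclusion–exclusion the count is 91 − 93 + 11 = 9.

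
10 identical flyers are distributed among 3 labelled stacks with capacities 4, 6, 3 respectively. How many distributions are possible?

Without the upper bounds there are C(12,2) = 66 ways to split 10 among 3 stacks.
Subtract solutions that violate a single cap (substitute x_i' = x_i − (cap_i+1)): x_1 ≥ 5 gives C(7,2) = 21; x_2 ≥ 7 gives C(5,2) = 10; x_3 ≥ 4 gives C(8,2) = 28. Together 59.
Add back pairs where two caps are both exceeded: 0 + 3 + 0 = 3.
By inclusion–exclusion the count is 66 − 59 + 3 = 10.

10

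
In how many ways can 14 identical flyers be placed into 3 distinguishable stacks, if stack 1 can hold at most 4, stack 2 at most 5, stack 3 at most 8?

10

Ignoring the caps, the number of non-negative solutions to x_1+…+x_3 = 14 is C(16,2) = 120.
Subtract solutions that violate a single cap (substitute x_i' = x_i − (cap_i+1)): x_1 ≥ 5 gives C(11,2) = 55; x_2 ≥ 6 gives C(10,2) = 45; x_3 ≥ 9 gives C(7,2) = 21. Together 121.
Add back pairs where two caps are both exceeded: 10 + 1 + 0 = 11.
By inclusion–exclusion the count is 120 − 121 + 11 = 10.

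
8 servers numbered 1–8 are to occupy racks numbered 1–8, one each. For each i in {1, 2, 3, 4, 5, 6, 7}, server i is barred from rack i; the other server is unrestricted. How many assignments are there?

Let Aᵢ (for 1 ≤ i ≤ 7) be the placements that put server i in its forbidden rack. Any j of these fix j positions, leaving (8−j)! ways to fill the rest, and there are C(7,j) ways to pick which j.
By inclusion–exclusion, the number of valid placements is Σ_{j=0}^{7} (−1)^j C(7,j)·(8−j)!.
Computing: 40320 − 35280 + 15120 − 4200 + 840 − 126 + 14 − 1 = 16687.

16687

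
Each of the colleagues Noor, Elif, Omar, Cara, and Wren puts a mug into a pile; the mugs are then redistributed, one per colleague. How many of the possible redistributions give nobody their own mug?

Let Aᵢ be the assignments in which colleague i gets their own mug. We want the size of the complement of A₁∪…∪A_5.
By inclusion–exclusion this is Σ_{j=0}^{5} (−1)^j C(5,j)·(5−j)!.
Computing: 120 − 120 + 60 − 20 + 5 − 1 = 44.

44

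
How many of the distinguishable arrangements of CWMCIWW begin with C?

120

With the first slot taken by C, it remains to arrange the other 6 letters (WMCIWW).
Those 6 letters have W appearing 3 times, giving (6)!/(3!) = 120.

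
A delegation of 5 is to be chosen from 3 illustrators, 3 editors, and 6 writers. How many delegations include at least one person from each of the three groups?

Total 5-person selections from all 12: C(12,5) = 792.
Selections missing a whole group: no illustrators → C(9,5) = 126; no editors → C(9,5) = 126; no writers → C(6,5) = 6.
Add back selections omitting two groups (i.e. drawn from a single group): C(3,5) + C(3,5) + C(6,5) = 6.
By inclusion–exclusion: 792 − 258 + 6 = 540.

540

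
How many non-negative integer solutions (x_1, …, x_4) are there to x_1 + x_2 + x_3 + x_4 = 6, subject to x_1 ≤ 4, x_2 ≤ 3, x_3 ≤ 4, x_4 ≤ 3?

56

By stars and bars, unrestricted non-negative solutions to x_1+…+x_4 = 6 number C(6+3,3) = 84.
Subtract solutions that violate a single cap (substitute x_i' = x_i − (cap_i+1)): x_1 ≥ 5 gives C(4,3) = 4; x_2 ≥ 4 gives C(5,3) = 10; x_3 ≥ 5 gives C(4,3) = 4; x_4 ≥ 4 gives C(5,3) = 10. Together 28.
No two caps can be exceeded simultaneously, so the pair terms are all 0.
By inclusion–exclusion the count is 84 − 28 + 0 = 56.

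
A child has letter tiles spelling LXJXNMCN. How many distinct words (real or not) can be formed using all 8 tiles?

Letter multiplicities in LXJXNMCN: C×1, J×1, L×1, M×1, N×2, X×2.
Dividing 8! = 40320 by 2!·2! = 4 for the repeated letters gives 10080.

10080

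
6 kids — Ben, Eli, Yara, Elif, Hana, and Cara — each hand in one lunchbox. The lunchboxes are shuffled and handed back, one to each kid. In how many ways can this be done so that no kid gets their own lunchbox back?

265

Count assignments avoiding every fixed point. For any j of the 6 kids fixed to their own lunchbox, the other 6−j can be arranged in (6−j)! ways.
By inclusion–exclusion this is Σ_{j=0}^{6} (−1)^j C(6,j)·(6−j)!.
Computing: 720 − 720 + 360 − 120 + 30 − 6 + 1 = 265.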